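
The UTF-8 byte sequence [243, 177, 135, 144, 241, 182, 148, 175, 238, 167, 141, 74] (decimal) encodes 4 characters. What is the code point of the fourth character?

U+004A

Offset 0: leading byte 0xF3 = 11110011 → 4-byte char #1 = F3 B1 87 90.
Offset 4: leading byte 0xF1 = 11110001 → 4-byte char #2 = F1 B6 94 AF.
Offset 8: leading byte 0xEE = 11101110 → 3-byte char #3 = EE A7 8D.
Offset 11: leading byte 0x4A = 01001010 → 1-byte char #4 = 4A.
Leading byte 0x4A = 01001010 matches 0xxxxxxx → 1-byte sequence.
Byte 1: 0x4A = 01001010, payload 1001010 (7 bits).
Concatenate: 1001010 = 0x4A (7 bits → U+004A).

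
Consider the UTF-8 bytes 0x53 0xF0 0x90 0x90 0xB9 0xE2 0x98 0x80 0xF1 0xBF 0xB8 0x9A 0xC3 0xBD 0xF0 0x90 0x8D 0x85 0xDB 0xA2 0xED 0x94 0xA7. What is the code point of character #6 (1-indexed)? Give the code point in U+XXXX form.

Offset 0: leading byte 0x53 = 01010011 → 1-byte char #1 = 53.
Offset 1: leading byte 0xF0 = 11110000 → 4-byte char #2 = F0 90 90 B9.
Offset 5: leading byte 0xE2 = 11100010 → 3-byte char #3 = E2 98 80.
Offset 8: leading byte 0xF1 = 11110001 → 4-byte char #4 = F1 BF B8 9A.
Offset 12: leading byte 0xC3 = 11000011 → 2-byte char #5 = C3 BD.
Offset 14: leading byte 0xF0 = 11110000 → 4-byte char #6 = F0 90 8D 85.
Leading byte 0xF0 = 11110000 matches 11110xxx → 4-byte sequence.
Byte 1: 0xF0 = 11110000, payload 000 (3 bits).
Byte 2: 0x90 = 10010000 (10xxxxxx ✓), payload 010000.
Byte 3: 0x8D = 10001101 (10xxxxxx ✓), payload 001101.
Byte 4: 0x85 = 10000101 (10xxxxxx ✓), payload 000101.
Concatenate: 000010000001101000101 = 0x10345 (21 bits → U+10345).

U+10345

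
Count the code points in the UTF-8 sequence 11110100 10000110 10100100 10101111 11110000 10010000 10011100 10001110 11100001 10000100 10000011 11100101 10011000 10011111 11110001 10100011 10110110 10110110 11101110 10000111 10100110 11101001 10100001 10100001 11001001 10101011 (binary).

Byte at offset 0: 0xF4 = 11110100 → 4-byte char (#1). Advance 4.
Byte at offset 4: 0xF0 = 11110000 → 4-byte char (#2). Advance 4.
Byte at offset 8: 0xE1 = 11100001 → 3-byte char (#3). Advance 3.
Byte at offset 11: 0xE5 = 11100101 → 3-byte char (#4). Advance 3.
Byte at offset 14: 0xF1 = 11110001 → 4-byte char (#5). Advance 4.
Byte at offset 18: 0xEE = 11101110 → 3-byte char (#6). Advance 3.
Byte at offset 21: 0xE9 = 11101001 → 3-byte char (#7). Advance 3.
Byte at offset 24: 0xC9 = 11001001 → 2-byte char (#8). Advance 2.
Reached end at offset 26 after 8 code points.

8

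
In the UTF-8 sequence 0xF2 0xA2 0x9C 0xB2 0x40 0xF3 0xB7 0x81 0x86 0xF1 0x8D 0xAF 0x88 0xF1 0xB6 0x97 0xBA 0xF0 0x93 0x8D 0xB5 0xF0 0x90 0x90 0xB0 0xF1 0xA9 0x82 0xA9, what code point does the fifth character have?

Offset 0: leading byte 0xF2 = 11110010 → 4-byte char #1 = F2 A2 9C B2.
Offset 4: leading byte 0x40 = 01000000 → 1-byte char #2 = 40.
Offset 5: leading byte 0xF3 = 11110011 → 4-byte char #3 = F3 B7 81 86.
Offset 9: leading byte 0xF1 = 11110001 → 4-byte char #4 = F1 8D AF 88.
Offset 13: leading byte 0xF1 = 11110001 → 4-byte char #5 = F1 B6 97 BA.
Leading byte 0xF1 = 11110001 matches 11110xxx → 4-byte sequence.
Byte 1: 0xF1 = 11110001, payload 001 (3 bits).
Byte 2: 0xB6 = 10110110 (10xxxxxx ✓), payload 110110.
Byte 3: 0x97 = 10010111 (10xxxxxx ✓), payload 010111.
Byte 4: 0xBA = 10111010 (10xxxxxx ✓), payload 111010.
Concatenate: 001110110010111111010 = 0x765FA (21 bits → U+765FA).

U+765FA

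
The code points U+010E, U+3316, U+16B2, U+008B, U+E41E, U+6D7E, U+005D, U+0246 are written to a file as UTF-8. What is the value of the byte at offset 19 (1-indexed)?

1-indexed offset 19 is 0-indexed offset 18.
U+010E → 2-byte form C4 8E at offsets 0–1.
U+3316 → 3-byte form E3 8C 96 at offsets 2–4.
U+16B2 → 3-byte form E1 9A B2 at offsets 5–7.
U+008B → 2-byte form C2 8B at offsets 8–9.
U+E41E → 3-byte form EE 90 9E at offsets 10–12.
U+6D7E → 3-byte form E6 B5 BE at offsets 13–15.
U+005D → 1-byte form 5D at offsets 16–16.
U+0246 → 2-byte form C9 86 at offsets 17–18.
Offset 18 falls in char 8's range; it's byte 2 of C9 86 = 0x86.

0x86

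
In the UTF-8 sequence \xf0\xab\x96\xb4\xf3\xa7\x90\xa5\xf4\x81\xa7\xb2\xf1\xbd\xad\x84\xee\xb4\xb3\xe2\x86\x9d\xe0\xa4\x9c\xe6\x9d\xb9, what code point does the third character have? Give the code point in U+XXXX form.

U+1019F2

Offset 0: leading byte 0xF0 = 11110000 → 4-byte char #1 = F0 AB 96 B4.
Offset 4: leading byte 0xF3 = 11110011 → 4-byte char #2 = F3 A7 90 A5.
Offset 8: leading byte 0xF4 = 11110100 → 4-byte char #3 = F4 81 A7 B2.
Leading byte 0xF4 = 11110100 matches 11110xxx → 4-byte sequence.
Byte 1: 0xF4 = 11110100, payload 100 (3 bits).
Byte 2: 0x81 = 10000001 (10xxxxxx ✓), payload 000001.
Byte 3: 0xA7 = 10100111 (10xxxxxx ✓), payload 100111.
Byte 4: 0xB2 = 10110010 (10xxxxxx ✓), payload 110010.
Concatenate: 100000001100111110010 = 0x1019F2 (21 bits → U+1019F2).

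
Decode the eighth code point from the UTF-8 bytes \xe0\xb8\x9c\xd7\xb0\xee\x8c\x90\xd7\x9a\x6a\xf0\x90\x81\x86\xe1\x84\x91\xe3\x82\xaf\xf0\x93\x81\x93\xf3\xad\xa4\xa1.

Offset 0: leading byte 0xE0 = 11100000 → 3-byte char #1 = E0 B8 9C.
Offset 3: leading byte 0xD7 = 11010111 → 2-byte char #2 = D7 B0.
Offset 5: leading byte 0xEE = 11101110 → 3-byte char #3 = EE 8C 90.
Offset 8: leading byte 0xD7 = 11010111 → 2-byte char #4 = D7 9A.
Offset 10: leading byte 0x6A = 01101010 → 1-byte char #5 = 6A.
Offset 11: leading byte 0xF0 = 11110000 → 4-byte char #6 = F0 90 81 86.
Offset 15: leading byte 0xE1 = 11100001 → 3-byte char #7 = E1 84 91.
Offset 18: leading byte 0xE3 = 11100011 → 3-byte char #8 = E3 82 AF.
Leading byte 0xE3 = 11100011 matches 1110xxxx → 3-byte sequence.
Byte 1: 0xE3 = 11100011, payload 0011 (4 bits).
Byte 2: 0x82 = 10000010 (10xxxxxx ✓), payload 000010.
Byte 3: 0xAF = 10101111 (10xxxxxx ✓), payload 101111.
Concatenate: 0011000010101111 = 0x30AF (16 bits → U+30AF).

U+30AF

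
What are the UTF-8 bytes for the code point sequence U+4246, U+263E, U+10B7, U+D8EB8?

U+4246: 3-byte form → E4 89 86.
U+263E: 3-byte form → E2 98 BE.
U+10B7: 3-byte form → E1 82 B7.
U+D8EB8: 4-byte form → F3 98 BA B8.
Concatenated (13 bytes): E4 89 86 E2 98 BE E1 82 B7 F3 98 BA B8.

E4 89 86 E2 98 BE E1 82 B7 F3 98 BA B8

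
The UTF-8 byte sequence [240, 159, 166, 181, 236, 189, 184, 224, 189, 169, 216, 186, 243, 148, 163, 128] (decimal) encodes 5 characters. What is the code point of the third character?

U+0F69

Offset 0: leading byte 0xF0 = 11110000 → 4-byte char #1 = F0 9F A6 B5.
Offset 4: leading byte 0xEC = 11101100 → 3-byte char #2 = EC BD B8.
Offset 7: leading byte 0xE0 = 11100000 → 3-byte char #3 = E0 BD A9.
Leading byte 0xE0 = 11100000 matches 1110xxxx → 3-byte sequence.
Byte 1: 0xE0 = 11100000, payload 0000 (4 bits).
Byte 2: 0xBD = 10111101 (10xxxxxx ✓), payload 111101.
Byte 3: 0xA9 = 10101001 (10xxxxxx ✓), payload 101001.
Concatenate: 0000111101101001 = 0xF69 (16 bits → U+0F69).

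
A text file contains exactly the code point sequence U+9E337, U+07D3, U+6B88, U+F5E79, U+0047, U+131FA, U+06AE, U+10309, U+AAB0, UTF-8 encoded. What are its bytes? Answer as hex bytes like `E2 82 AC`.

F2 9E 8C B7 DF 93 E6 AE 88 F3 B5 B9 B9 47 F0 93 87 BA DA AE F0 90 8C 89 EA AA B0

U+9E337: 4-byte form → F2 9E 8C B7.
U+07D3: 2-byte form → DF 93.
U+6B88: 3-byte form → E6 AE 88.
U+F5E79: 4-byte form → F3 B5 B9 B9.
U+0047: 1-byte form → 47.
U+131FA: 4-byte form → F0 93 87 BA.
U+06AE: 2-byte form → DA AE.
U+10309: 4-byte form → F0 90 8C 89.
U+AAB0: 3-byte form → EA AA B0.
Concatenated (27 bytes): F2 9E 8C B7 DF 93 E6 AE 88 F3 B5 B9 B9 47 F0 93 87 BA DA AE F0 90 8C 89 EA AA B0.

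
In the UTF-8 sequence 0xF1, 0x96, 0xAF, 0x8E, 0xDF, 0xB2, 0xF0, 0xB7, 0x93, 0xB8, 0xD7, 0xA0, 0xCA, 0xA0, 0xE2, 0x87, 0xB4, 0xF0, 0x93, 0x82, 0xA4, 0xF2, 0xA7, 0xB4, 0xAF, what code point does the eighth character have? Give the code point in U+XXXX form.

Offset 0: leading byte 0xF1 = 11110001 → 4-byte char #1 = F1 96 AF 8E.
Offset 4: leading byte 0xDF = 11011111 → 2-byte char #2 = DF B2.
Offset 6: leading byte 0xF0 = 11110000 → 4-byte char #3 = F0 B7 93 B8.
Offset 10: leading byte 0xD7 = 11010111 → 2-byte char #4 = D7 A0.
Offset 12: leading byte 0xCA = 11001010 → 2-byte char #5 = CA A0.
Offset 14: leading byte 0xE2 = 11100010 → 3-byte char #6 = E2 87 B4.
Offset 17: leading byte 0xF0 = 11110000 → 4-byte char #7 = F0 93 82 A4.
Offset 21: leading byte 0xF2 = 11110010 → 4-byte char #8 = F2 A7 B4 AF.
Leading byte 0xF2 = 11110010 matches 11110xxx → 4-byte sequence.
Byte 1: 0xF2 = 11110010, payload 010 (3 bits).
Byte 2: 0xA7 = 10100111 (10xxxxxx ✓), payload 100111.
Byte 3: 0xB4 = 10110100 (10xxxxxx ✓), payload 110100.
Byte 4: 0xAF = 10101111 (10xxxxxx ✓), payload 101111.
Concatenate: 010100111110100101111 = 0xA7D2F (21 bits → U+A7D2F).

U+A7D2F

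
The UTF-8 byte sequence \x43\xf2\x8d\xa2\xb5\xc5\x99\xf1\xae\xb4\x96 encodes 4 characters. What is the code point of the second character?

Offset 0: leading byte 0x43 = 01000011 → 1-byte char #1 = 43.
Offset 1: leading byte 0xF2 = 11110010 → 4-byte char #2 = F2 8D A2 B5.
Leading byte 0xF2 = 11110010 matches 11110xxx → 4-byte sequence.
Byte 1: 0xF2 = 11110010, payload 010 (3 bits).
Byte 2: 0x8D = 10001101 (10xxxxxx ✓), payload 001101.
Byte 3: 0xA2 = 10100010 (10xxxxxx ✓), payload 100010.
Byte 4: 0xB5 = 10110101 (10xxxxxx ✓), payload 110101.
Concatenate: 010001101100010110101 = 0x8D8B5 (21 bits → U+8D8B5).

U+8D8B5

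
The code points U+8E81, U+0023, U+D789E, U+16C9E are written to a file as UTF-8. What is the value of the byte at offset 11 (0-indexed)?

U+8E81 → 3-byte form E8 BA 81 at offsets 0–2.
U+0023 → 1-byte form 23 at offsets 3–3.
U+D789E → 4-byte form F3 97 A2 9E at offsets 4–7.
U+16C9E → 4-byte form F0 96 B2 9E at offsets 8–11.
Offset 11 falls in char 4's range; it's byte 4 of F0 96 B2 9E = 0x9E.

0x9E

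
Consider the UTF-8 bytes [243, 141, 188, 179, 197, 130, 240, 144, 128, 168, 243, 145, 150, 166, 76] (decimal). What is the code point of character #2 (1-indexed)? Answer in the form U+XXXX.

Offset 0: leading byte 0xF3 = 11110011 → 4-byte char #1 = F3 8D BC B3.
Offset 4: leading byte 0xC5 = 11000101 → 2-byte char #2 = C5 82.
Leading byte 0xC5 = 11000101 matches 110xxxxx → 2-byte sequence.
Byte 1: 0xC5 = 11000101, payload 00101 (5 bits).
Byte 2: 0x82 = 10000010 (10xxxxxx ✓), payload 000010.
Concatenate: 00101000010 = 0x142 (11 bits → U+0142).

U+0142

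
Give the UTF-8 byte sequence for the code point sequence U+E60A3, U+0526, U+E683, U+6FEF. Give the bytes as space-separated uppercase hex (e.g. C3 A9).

F3 A6 82 A3 D4 A6 EE 9A 83 E6 BF AF

U+E60A3: 4-byte form → F3 A6 82 A3.
U+0526: 2-byte form → D4 A6.
U+E683: 3-byte form → EE 9A 83.
U+6FEF: 3-byte form → E6 BF AF.
Concatenated (12 bytes): F3 A6 82 A3 D4 A6 EE 9A 83 E6 BF AF.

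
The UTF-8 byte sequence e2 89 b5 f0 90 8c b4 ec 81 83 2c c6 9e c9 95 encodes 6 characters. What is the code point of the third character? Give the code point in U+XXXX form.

U+C043

Offset 0: leading byte 0xE2 = 11100010 → 3-byte char #1 = E2 89 B5.
Offset 3: leading byte 0xF0 = 11110000 → 4-byte char #2 = F0 90 8C B4.
Offset 7: leading byte 0xEC = 11101100 → 3-byte char #3 = EC 81 83.
Leading byte 0xEC = 11101100 matches 1110xxxx → 3-byte sequence.
Byte 1: 0xEC = 11101100, payload 1100 (4 bits).
Byte 2: 0x81 = 10000001 (10xxxxxx ✓), payload 000001.
Byte 3: 0x83 = 10000011 (10xxxxxx ✓), payload 000011.
Concatenate: 1100000001000011 = 0xC043 (16 bits → U+C043).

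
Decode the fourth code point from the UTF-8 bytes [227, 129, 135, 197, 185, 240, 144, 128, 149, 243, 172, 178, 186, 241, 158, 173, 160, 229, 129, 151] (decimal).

U+ECCBA

Offset 0: leading byte 0xE3 = 11100011 → 3-byte char #1 = E3 81 87.
Offset 3: leading byte 0xC5 = 11000101 → 2-byte char #2 = C5 B9.
Offset 5: leading byte 0xF0 = 11110000 → 4-byte char #3 = F0 90 80 95.
Offset 9: leading byte 0xF3 = 11110011 → 4-byte char #4 = F3 AC B2 BA.
Leading byte 0xF3 = 11110011 matches 11110xxx → 4-byte sequence.
Byte 1: 0xF3 = 11110011, payload 011 (3 bits).
Byte 2: 0xAC = 10101100 (10xxxxxx ✓), payload 101100.
Byte 3: 0xB2 = 10110010 (10xxxxxx ✓), payload 110010.
Byte 4: 0xBA = 10111010 (10xxxxxx ✓), payload 111010.
Concatenate: 011101100110010111010 = 0xECCBA (21 bits → U+ECCBA).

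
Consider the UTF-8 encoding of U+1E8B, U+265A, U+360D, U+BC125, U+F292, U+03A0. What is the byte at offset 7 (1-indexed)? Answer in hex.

1-indexed offset 7 is 0-indexed offset 6.
U+1E8B → 3-byte form E1 BA 8B at offsets 0–2.
U+265A → 3-byte form E2 99 9A at offsets 3–5.
U+360D → 3-byte form E3 98 8D at offsets 6–8.
Offset 6 falls in char 3's range; it's byte 1 of E3 98 8D = 0xE3.

0xE3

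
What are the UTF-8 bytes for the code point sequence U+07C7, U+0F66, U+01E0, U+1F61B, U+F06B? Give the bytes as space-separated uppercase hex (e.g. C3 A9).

U+07C7: 2-byte form → DF 87.
U+0F66: 3-byte form → E0 BD A6.
U+01E0: 2-byte form → C7 A0.
U+1F61B: 4-byte form → F0 9F 98 9B.
U+F06B: 3-byte form → EF 81 AB.
Concatenated (14 bytes): DF 87 E0 BD A6 C7 A0 F0 9F 98 9B EF 81 AB.

DF 87 E0 BD A6 C7 A0 F0 9F 98 9B EF 81 AB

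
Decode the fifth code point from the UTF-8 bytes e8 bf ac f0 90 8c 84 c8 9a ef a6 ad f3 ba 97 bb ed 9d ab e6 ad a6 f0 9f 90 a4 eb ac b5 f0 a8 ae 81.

Offset 0: leading byte 0xE8 = 11101000 → 3-byte char #1 = E8 BF AC.
Offset 3: leading byte 0xF0 = 11110000 → 4-byte char #2 = F0 90 8C 84.
Offset 7: leading byte 0xC8 = 11001000 → 2-byte char #3 = C8 9A.
Offset 9: leading byte 0xEF = 11101111 → 3-byte char #4 = EF A6 AD.
Offset 12: leading byte 0xF3 = 11110011 → 4-byte char #5 = F3 BA 97 BB.
Leading byte 0xF3 = 11110011 matches 11110xxx → 4-byte sequence.
Byte 1: 0xF3 = 11110011, payload 011 (3 bits).
Byte 2: 0xBA = 10111010 (10xxxxxx ✓), payload 111010.
Byte 3: 0x97 = 10010111 (10xxxxxx ✓), payload 010111.
Byte 4: 0xBB = 10111011 (10xxxxxx ✓), payload 111011.
Concatenate: 011111010010111111011 = 0xFA5FB (21 bits → U+FA5FB).

U+FA5FB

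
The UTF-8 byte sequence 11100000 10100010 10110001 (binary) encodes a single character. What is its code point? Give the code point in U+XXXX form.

Leading byte 0xE0 = 11100000 matches 1110xxxx → 3-byte sequence.
Byte 1: 0xE0 = 11100000, payload 0000 (4 bits).
Byte 2: 0xA2 = 10100010 (10xxxxxx ✓), payload 100010.
Byte 3: 0xB1 = 10110001 (10xxxxxx ✓), payload 110001.
Concatenate: 0000100010110001 = 0x8B1 (16 bits → U+08B1).

U+08B1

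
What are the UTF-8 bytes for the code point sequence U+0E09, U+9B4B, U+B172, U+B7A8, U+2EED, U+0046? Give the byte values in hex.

E0 B8 89 E9 AD 8B EB 85 B2 EB 9E A8 E2 BB AD 46

U+0E09: 3-byte form → E0 B8 89.
U+9B4B: 3-byte form → E9 AD 8B.
U+B172: 3-byte form → EB 85 B2.
U+B7A8: 3-byte form → EB 9E A8.
U+2EED: 3-byte form → E2 BB AD.
U+0046: 1-byte form → 46.
Concatenated (16 bytes): E0 B8 89 E9 AD 8B EB 85 B2 EB 9E A8 E2 BB AD 46.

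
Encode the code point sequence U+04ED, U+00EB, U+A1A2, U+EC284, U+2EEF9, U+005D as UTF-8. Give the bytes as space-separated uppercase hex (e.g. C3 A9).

D3 AD C3 AB EA 86 A2 F3 AC 8A 84 F0 AE BB B9 5D

U+04ED: 2-byte form → D3 AD.
U+00EB: 2-byte form → C3 AB.
U+A1A2: 3-byte form → EA 86 A2.
U+EC284: 4-byte form → F3 AC 8A 84.
U+2EEF9: 4-byte form → F0 AE BB B9.
U+005D: 1-byte form → 5D.
Concatenated (16 bytes): D3 AD C3 AB EA 86 A2 F3 AC 8A 84 F0 AE BB B9 5D.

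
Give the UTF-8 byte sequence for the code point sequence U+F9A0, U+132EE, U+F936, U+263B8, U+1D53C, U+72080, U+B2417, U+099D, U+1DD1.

EF A6 A0 F0 93 8B AE EF A4 B6 F0 A6 8E B8 F0 9D 94 BC F1 B2 82 80 F2 B2 90 97 E0 A6 9D E1 B7 91

U+F9A0: 3-byte form → EF A6 A0.
U+132EE: 4-byte form → F0 93 8B AE.
U+F936: 3-byte form → EF A4 B6.
U+263B8: 4-byte form → F0 A6 8E B8.
U+1D53C: 4-byte form → F0 9D 94 BC.
U+72080: 4-byte form → F1 B2 82 80.
U+B2417: 4-byte form → F2 B2 90 97.
U+099D: 3-byte form → E0 A6 9D.
U+1DD1: 3-byte form → E1 B7 91.
Concatenated (32 bytes): EF A6 A0 F0 93 8B AE EF A4 B6 F0 A6 8E B8 F0 9D 94 BC F1 B2 82 80 F2 B2 90 97 E0 A6 9D E1 B7 91.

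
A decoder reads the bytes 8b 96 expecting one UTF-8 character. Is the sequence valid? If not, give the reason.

invalid (continuation byte with no leading byte)

Byte 0x8B = 10001011 has the form 10xxxxxx — a continuation byte — but there is no preceding leading byte.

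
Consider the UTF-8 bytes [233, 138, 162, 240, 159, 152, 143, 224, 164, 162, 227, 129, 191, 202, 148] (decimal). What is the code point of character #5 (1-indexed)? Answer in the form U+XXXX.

U+0294

Offset 0: leading byte 0xE9 = 11101001 → 3-byte char #1 = E9 8A A2.
Offset 3: leading byte 0xF0 = 11110000 → 4-byte char #2 = F0 9F 98 8F.
Offset 7: leading byte 0xE0 = 11100000 → 3-byte char #3 = E0 A4 A2.
Offset 10: leading byte 0xE3 = 11100011 → 3-byte char #4 = E3 81 BF.
Offset 13: leading byte 0xCA = 11001010 → 2-byte char #5 = CA 94.
Leading byte 0xCA = 11001010 matches 110xxxxx → 2-byte sequence.
Byte 1: 0xCA = 11001010, payload 01010 (5 bits).
Byte 2: 0x94 = 10010100 (10xxxxxx ✓), payload 010100.
Concatenate: 01010010100 = 0x294 (11 bits → U+0294).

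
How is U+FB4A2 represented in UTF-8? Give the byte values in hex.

U+FB4A2 = 0xFB4A2 = 1029282 decimal. In range U+10000–U+10FFFF → 4-byte form: 11110xxx 10xxxxxx 10xxxxxx 10xxxxxx.
Binary (21 bits): 011111011010010100010.
Split 3+6+6+6: 011 | 111011 | 010010 | 100010.
Byte 1: 11110011 = 0xF3.
Byte 2: 10111011 = 0xBB.
Byte 3: 10010010 = 0x92.
Byte 4: 10100010 = 0xA2.

F3 BB 92 A2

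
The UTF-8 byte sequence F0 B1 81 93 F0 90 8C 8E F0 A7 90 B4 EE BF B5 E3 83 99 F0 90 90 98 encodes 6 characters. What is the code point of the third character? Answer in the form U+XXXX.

U+27434

Offset 0: leading byte 0xF0 = 11110000 → 4-byte char #1 = F0 B1 81 93.
Offset 4: leading byte 0xF0 = 11110000 → 4-byte char #2 = F0 90 8C 8E.
Offset 8: leading byte 0xF0 = 11110000 → 4-byte char #3 = F0 A7 90 B4.
Leading byte 0xF0 = 11110000 matches 11110xxx → 4-byte sequence.
Byte 1: 0xF0 = 11110000, payload 000 (3 bits).
Byte 2: 0xA7 = 10100111 (10xxxxxx ✓), payload 100111.
Byte 3: 0x90 = 10010000 (10xxxxxx ✓), payload 010000.
Byte 4: 0xB4 = 10110100 (10xxxxxx ✓), payload 110100.
Concatenate: 000100111010000110100 = 0x27434 (21 bits → U+27434).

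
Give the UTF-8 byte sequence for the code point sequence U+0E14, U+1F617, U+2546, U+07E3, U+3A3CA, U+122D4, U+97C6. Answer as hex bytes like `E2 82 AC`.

U+0E14: 3-byte form → E0 B8 94.
U+1F617: 4-byte form → F0 9F 98 97.
U+2546: 3-byte form → E2 95 86.
U+07E3: 2-byte form → DF A3.
U+3A3CA: 4-byte form → F0 BA 8F 8A.
U+122D4: 4-byte form → F0 92 8B 94.
U+97C6: 3-byte form → E9 9F 86.
Concatenated (23 bytes): E0 B8 94 F0 9F 98 97 E2 95 86 DF A3 F0 BA 8F 8A F0 92 8B 94 E9 9F 86.

E0 B8 94 F0 9F 98 97 E2 95 86 DF A3 F0 BA 8F 8A F0 92 8B 94 E9 9F 86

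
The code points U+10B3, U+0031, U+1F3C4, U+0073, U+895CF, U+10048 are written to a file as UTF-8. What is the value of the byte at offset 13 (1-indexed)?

0x8F

1-indexed offset 13 is 0-indexed offset 12.
U+10B3 → 3-byte form E1 82 B3 at offsets 0–2.
U+0031 → 1-byte form 31 at offsets 3–3.
U+1F3C4 → 4-byte form F0 9F 8F 84 at offsets 4–7.
U+0073 → 1-byte form 73 at offsets 8–8.
U+895CF → 4-byte form F2 89 97 8F at offsets 9–12.
Offset 12 falls in char 5's range; it's byte 4 of F2 89 97 8F = 0x8F.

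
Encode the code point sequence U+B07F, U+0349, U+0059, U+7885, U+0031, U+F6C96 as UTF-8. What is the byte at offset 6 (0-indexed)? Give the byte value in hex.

0xE7

U+B07F → 3-byte form EB 81 BF at offsets 0–2.
U+0349 → 2-byte form CD 89 at offsets 3–4.
U+0059 → 1-byte form 59 at offsets 5–5.
U+7885 → 3-byte form E7 A2 85 at offsets 6–8.
Offset 6 falls in char 4's range; it's byte 1 of E7 A2 85 = 0xE7.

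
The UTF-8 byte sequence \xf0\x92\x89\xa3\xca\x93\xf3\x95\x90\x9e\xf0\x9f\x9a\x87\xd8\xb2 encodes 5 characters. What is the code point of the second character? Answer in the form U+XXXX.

Offset 0: leading byte 0xF0 = 11110000 → 4-byte char #1 = F0 92 89 A3.
Offset 4: leading byte 0xCA = 11001010 → 2-byte char #2 = CA 93.
Leading byte 0xCA = 11001010 matches 110xxxxx → 2-byte sequence.
Byte 1: 0xCA = 11001010, payload 01010 (5 bits).
Byte 2: 0x93 = 10010011 (10xxxxxx ✓), payload 010011.
Concatenate: 01010010011 = 0x293 (11 bits → U+0293).

U+0293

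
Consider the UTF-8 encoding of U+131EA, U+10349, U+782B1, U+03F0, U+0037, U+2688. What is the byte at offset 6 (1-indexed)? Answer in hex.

0x90

1-indexed offset 6 is 0-indexed offset 5.
U+131EA → 4-byte form F0 93 87 AA at offsets 0–3.
U+10349 → 4-byte form F0 90 8D 89 at offsets 4–7.
Offset 5 falls in char 2's range; it's byte 2 of F0 90 8D 89 = 0x90.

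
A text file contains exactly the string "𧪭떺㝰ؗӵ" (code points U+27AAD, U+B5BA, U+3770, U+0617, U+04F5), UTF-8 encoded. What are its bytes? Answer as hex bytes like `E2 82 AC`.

U+27AAD: 4-byte form → F0 A7 AA AD.
U+B5BA: 3-byte form → EB 96 BA.
U+3770: 3-byte form → E3 9D B0.
U+0617: 2-byte form → D8 97.
U+04F5: 2-byte form → D3 B5.
Concatenated (14 bytes): F0 A7 AA AD EB 96 BA E3 9D B0 D8 97 D3 B5.

F0 A7 AA AD EB 96 BA E3 9D B0 D8 97 D3 B5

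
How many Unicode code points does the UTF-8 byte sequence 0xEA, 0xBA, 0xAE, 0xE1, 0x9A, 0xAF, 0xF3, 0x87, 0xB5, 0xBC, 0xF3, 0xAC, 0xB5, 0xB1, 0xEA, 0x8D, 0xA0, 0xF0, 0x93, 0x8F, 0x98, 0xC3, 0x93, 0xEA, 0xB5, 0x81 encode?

Byte at offset 0: 0xEA = 11101010 → 3-byte char (#1). Advance 3.
Byte at offset 3: 0xE1 = 11100001 → 3-byte char (#2). Advance 3.
Byte at offset 6: 0xF3 = 11110011 → 4-byte char (#3). Advance 4.
Byte at offset 10: 0xF3 = 11110011 → 4-byte char (#4). Advance 4.
Byte at offset 14: 0xEA = 11101010 → 3-byte char (#5). Advance 3.
Byte at offset 17: 0xF0 = 11110000 → 4-byte char (#6). Advance 4.
Byte at offset 21: 0xC3 = 11000011 → 2-byte char (#7). Advance 2.
Byte at offset 23: 0xEA = 11101010 → 3-byte char (#8). Advance 3.
Reached end at offset 26 after 8 code points.

8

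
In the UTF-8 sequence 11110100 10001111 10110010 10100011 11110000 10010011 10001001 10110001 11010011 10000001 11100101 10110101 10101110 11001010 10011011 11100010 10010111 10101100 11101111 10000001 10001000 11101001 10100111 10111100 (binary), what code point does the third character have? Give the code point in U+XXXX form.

U+04C1

Offset 0: leading byte 0xF4 = 11110100 → 4-byte char #1 = F4 8F B2 A3.
Offset 4: leading byte 0xF0 = 11110000 → 4-byte char #2 = F0 93 89 B1.
Offset 8: leading byte 0xD3 = 11010011 → 2-byte char #3 = D3 81.
Leading byte 0xD3 = 11010011 matches 110xxxxx → 2-byte sequence.
Byte 1: 0xD3 = 11010011, payload 10011 (5 bits).
Byte 2: 0x81 = 10000001 (10xxxxxx ✓), payload 000001.
Concatenate: 10011000001 = 0x4C1 (11 bits → U+04C1).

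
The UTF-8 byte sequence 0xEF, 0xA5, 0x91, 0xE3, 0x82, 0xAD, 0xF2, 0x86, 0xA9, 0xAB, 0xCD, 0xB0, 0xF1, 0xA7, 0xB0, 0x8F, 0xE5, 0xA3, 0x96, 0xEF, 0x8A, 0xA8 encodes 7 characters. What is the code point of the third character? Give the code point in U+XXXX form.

Offset 0: leading byte 0xEF = 11101111 → 3-byte char #1 = EF A5 91.
Offset 3: leading byte 0xE3 = 11100011 → 3-byte char #2 = E3 82 AD.
Offset 6: leading byte 0xF2 = 11110010 → 4-byte char #3 = F2 86 A9 AB.
Leading byte 0xF2 = 11110010 matches 11110xxx → 4-byte sequence.
Byte 1: 0xF2 = 11110010, payload 010 (3 bits).
Byte 2: 0x86 = 10000110 (10xxxxxx ✓), payload 000110.
Byte 3: 0xA9 = 10101001 (10xxxxxx ✓), payload 101001.
Byte 4: 0xAB = 10101011 (10xxxxxx ✓), payload 101011.
Concatenate: 010000110101001101011 = 0x86A6B (21 bits → U+86A6B).

U+86A6B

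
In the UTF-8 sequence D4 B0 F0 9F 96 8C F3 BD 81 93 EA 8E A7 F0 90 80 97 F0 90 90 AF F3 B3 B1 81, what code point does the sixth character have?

U+1042F

Offset 0: leading byte 0xD4 = 11010100 → 2-byte char #1 = D4 B0.
Offset 2: leading byte 0xF0 = 11110000 → 4-byte char #2 = F0 9F 96 8C.
Offset 6: leading byte 0xF3 = 11110011 → 4-byte char #3 = F3 BD 81 93.
Offset 10: leading byte 0xEA = 11101010 → 3-byte char #4 = EA 8E A7.
Offset 13: leading byte 0xF0 = 11110000 → 4-byte char #5 = F0 90 80 97.
Offset 17: leading byte 0xF0 = 11110000 → 4-byte char #6 = F0 90 90 AF.
Leading byte 0xF0 = 11110000 matches 11110xxx → 4-byte sequence.
Byte 1: 0xF0 = 11110000, payload 000 (3 bits).
Byte 2: 0x90 = 10010000 (10xxxxxx ✓), payload 010000.
Byte 3: 0x90 = 10010000 (10xxxxxx ✓), payload 010000.
Byte 4: 0xAF = 10101111 (10xxxxxx ✓), payload 101111.
Concatenate: 000010000010000101111 = 0x1042F (21 bits → U+1042F).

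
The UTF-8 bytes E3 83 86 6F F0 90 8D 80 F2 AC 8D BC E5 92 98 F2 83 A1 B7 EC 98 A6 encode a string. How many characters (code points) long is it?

7

Byte at offset 0: 0xE3 = 11100011 → 3-byte char (#1). Advance 3.
Byte at offset 3: 0x6F = 01101111 → 1-byte char (#2). Advance 1.
Byte at offset 4: 0xF0 = 11110000 → 4-byte char (#3). Advance 4.
Byte at offset 8: 0xF2 = 11110010 → 4-byte char (#4). Advance 4.
Byte at offset 12: 0xE5 = 11100101 → 3-byte char (#5). Advance 3.
Byte at offset 15: 0xF2 = 11110010 → 4-byte char (#6). Advance 4.
Byte at offset 19: 0xEC = 11101100 → 3-byte char (#7). Advance 3.
Reached end at offset 22 after 7 code points.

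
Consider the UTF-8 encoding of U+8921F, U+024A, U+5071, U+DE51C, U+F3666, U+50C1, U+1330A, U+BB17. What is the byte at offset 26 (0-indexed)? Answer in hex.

U+8921F → 4-byte form F2 89 88 9F at offsets 0–3.
U+024A → 2-byte form C9 8A at offsets 4–5.
U+5071 → 3-byte form E5 81 B1 at offsets 6–8.
U+DE51C → 4-byte form F3 9E 94 9C at offsets 9–12.
U+F3666 → 4-byte form F3 B3 99 A6 at offsets 13–16.
U+50C1 → 3-byte form E5 83 81 at offsets 17–19.
U+1330A → 4-byte form F0 93 8C 8A at offsets 20–23.
U+BB17 → 3-byte form EB AC 97 at offsets 24–26.
Offset 26 falls in char 8's range; it's byte 3 of EB AC 97 = 0x97.

0x97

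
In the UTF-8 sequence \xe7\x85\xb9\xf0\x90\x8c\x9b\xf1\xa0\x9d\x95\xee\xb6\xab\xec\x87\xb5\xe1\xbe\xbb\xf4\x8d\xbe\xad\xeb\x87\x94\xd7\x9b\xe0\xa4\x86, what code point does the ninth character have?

U+05DB

Offset 0: leading byte 0xE7 = 11100111 → 3-byte char #1 = E7 85 B9.
Offset 3: leading byte 0xF0 = 11110000 → 4-byte char #2 = F0 90 8C 9B.
Offset 7: leading byte 0xF1 = 11110001 → 4-byte char #3 = F1 A0 9D 95.
Offset 11: leading byte 0xEE = 11101110 → 3-byte char #4 = EE B6 AB.
Offset 14: leading byte 0xEC = 11101100 → 3-byte char #5 = EC 87 B5.
Offset 17: leading byte 0xE1 = 11100001 → 3-byte char #6 = E1 BE BB.
Offset 20: leading byte 0xF4 = 11110100 → 4-byte char #7 = F4 8D BE AD.
Offset 24: leading byte 0xEB = 11101011 → 3-byte char #8 = EB 87 94.
Offset 27: leading byte 0xD7 = 11010111 → 2-byte char #9 = D7 9B.
Leading byte 0xD7 = 11010111 matches 110xxxxx → 2-byte sequence.
Byte 1: 0xD7 = 11010111, payload 10111 (5 bits).
Byte 2: 0x9B = 10011011 (10xxxxxx ✓), payload 011011.
Concatenate: 10111011011 = 0x5DB (11 bits → U+05DB).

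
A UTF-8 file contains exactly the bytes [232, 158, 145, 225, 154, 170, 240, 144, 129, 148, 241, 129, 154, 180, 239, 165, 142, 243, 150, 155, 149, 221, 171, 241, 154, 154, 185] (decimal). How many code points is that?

8

Byte at offset 0: 0xE8 = 11101000 → 3-byte char (#1). Advance 3.
Byte at offset 3: 0xE1 = 11100001 → 3-byte char (#2). Advance 3.
Byte at offset 6: 0xF0 = 11110000 → 4-byte char (#3). Advance 4.
Byte at offset 10: 0xF1 = 11110001 → 4-byte char (#4). Advance 4.
Byte at offset 14: 0xEF = 11101111 → 3-byte char (#5). Advance 3.
Byte at offset 17: 0xF3 = 11110011 → 4-byte char (#6). Advance 4.
Byte at offset 21: 0xDD = 11011101 → 2-byte char (#7). Advance 2.
Byte at offset 23: 0xF1 = 11110001 → 4-byte char (#8). Advance 4.
Reached end at offset 27 after 8 code points.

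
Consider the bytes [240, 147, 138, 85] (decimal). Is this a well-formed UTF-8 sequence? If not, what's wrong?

invalid (non-continuation byte where continuation expected)

Leading byte 0xF0 = 11110000 → 4-byte form.
Byte 4 is 0x55 = 01010101, which is not 10xxxxxx — expected a continuation byte.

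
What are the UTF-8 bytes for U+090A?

U+090A = 0x90A = 2314 decimal. In range U+0800–U+FFFF → 3-byte form: 1110xxxx 10xxxxxx 10xxxxxx.
Binary (16 bits): 0000100100001010.
Split 4+6+6: 0000 | 100100 | 001010.
Byte 1: 11100000 = 0xE0.
Byte 2: 10100100 = 0xA4.
Byte 3: 10001010 = 0x8A.

E0 A4 8A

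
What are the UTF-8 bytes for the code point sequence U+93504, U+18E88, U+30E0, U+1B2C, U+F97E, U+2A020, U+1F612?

U+93504: 4-byte form → F2 93 94 84.
U+18E88: 4-byte form → F0 98 BA 88.
U+30E0: 3-byte form → E3 83 A0.
U+1B2C: 3-byte form → E1 AC AC.
U+F97E: 3-byte form → EF A5 BE.
U+2A020: 4-byte form → F0 AA 80 A0.
U+1F612: 4-byte form → F0 9F 98 92.
Concatenated (25 bytes): F2 93 94 84 F0 98 BA 88 E3 83 A0 E1 AC AC EF A5 BE F0 AA 80 A0 F0 9F 98 92.

F2 93 94 84 F0 98 BA 88 E3 83 A0 E1 AC AC EF A5 BE F0 AA 80 A0 F0 9F 98 92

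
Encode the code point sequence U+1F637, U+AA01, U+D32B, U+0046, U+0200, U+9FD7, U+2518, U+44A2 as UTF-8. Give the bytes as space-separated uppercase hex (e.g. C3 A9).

F0 9F 98 B7 EA A8 81 ED 8C AB 46 C8 80 E9 BF 97 E2 94 98 E4 92 A2

U+1F637: 4-byte form → F0 9F 98 B7.
U+AA01: 3-byte form → EA A8 81.
U+D32B: 3-byte form → ED 8C AB.
U+0046: 1-byte form → 46.
U+0200: 2-byte form → C8 80.
U+9FD7: 3-byte form → E9 BF 97.
U+2518: 3-byte form → E2 94 98.
U+44A2: 3-byte form → E4 92 A2.
Concatenated (22 bytes): F0 9F 98 B7 EA A8 81 ED 8C AB 46 C8 80 E9 BF 97 E2 94 98 E4 92 A2.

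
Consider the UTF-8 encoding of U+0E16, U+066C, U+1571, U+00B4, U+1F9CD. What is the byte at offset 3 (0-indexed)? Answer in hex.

U+0E16 → 3-byte form E0 B8 96 at offsets 0–2.
U+066C → 2-byte form D9 AC at offsets 3–4.
Offset 3 falls in char 2's range; it's byte 1 of D9 AC = 0xD9.

0xD9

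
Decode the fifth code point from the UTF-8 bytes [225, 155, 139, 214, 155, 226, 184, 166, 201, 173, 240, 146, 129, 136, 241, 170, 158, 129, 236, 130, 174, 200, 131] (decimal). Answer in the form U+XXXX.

Offset 0: leading byte 0xE1 = 11100001 → 3-byte char #1 = E1 9B 8B.
Offset 3: leading byte 0xD6 = 11010110 → 2-byte char #2 = D6 9B.
Offset 5: leading byte 0xE2 = 11100010 → 3-byte char #3 = E2 B8 A6.
Offset 8: leading byte 0xC9 = 11001001 → 2-byte char #4 = C9 AD.
Offset 10: leading byte 0xF0 = 11110000 → 4-byte char #5 = F0 92 81 88.
Leading byte 0xF0 = 11110000 matches 11110xxx → 4-byte sequence.
Byte 1: 0xF0 = 11110000, payload 000 (3 bits).
Byte 2: 0x92 = 10010010 (10xxxxxx ✓), payload 010010.
Byte 3: 0x81 = 10000001 (10xxxxxx ✓), payload 000001.
Byte 4: 0x88 = 10001000 (10xxxxxx ✓), payload 001000.
Concatenate: 000010010000001001000 = 0x12048 (21 bits → U+12048).

U+12048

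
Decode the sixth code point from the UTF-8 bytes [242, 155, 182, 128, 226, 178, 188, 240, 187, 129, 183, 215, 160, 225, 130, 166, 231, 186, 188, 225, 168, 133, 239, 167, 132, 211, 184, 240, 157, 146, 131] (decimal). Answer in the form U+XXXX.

Offset 0: leading byte 0xF2 = 11110010 → 4-byte char #1 = F2 9B B6 80.
Offset 4: leading byte 0xE2 = 11100010 → 3-byte char #2 = E2 B2 BC.
Offset 7: leading byte 0xF0 = 11110000 → 4-byte char #3 = F0 BB 81 B7.
Offset 11: leading byte 0xD7 = 11010111 → 2-byte char #4 = D7 A0.
Offset 13: leading byte 0xE1 = 11100001 → 3-byte char #5 = E1 82 A6.
Offset 16: leading byte 0xE7 = 11100111 → 3-byte char #6 = E7 BA BC.
Leading byte 0xE7 = 11100111 matches 1110xxxx → 3-byte sequence.
Byte 1: 0xE7 = 11100111, payload 0111 (4 bits).
Byte 2: 0xBA = 10111010 (10xxxxxx ✓), payload 111010.
Byte 3: 0xBC = 10111100 (10xxxxxx ✓), payload 111100.
Concatenate: 0111111010111100 = 0x7EBC (16 bits → U+7EBC).

U+7EBC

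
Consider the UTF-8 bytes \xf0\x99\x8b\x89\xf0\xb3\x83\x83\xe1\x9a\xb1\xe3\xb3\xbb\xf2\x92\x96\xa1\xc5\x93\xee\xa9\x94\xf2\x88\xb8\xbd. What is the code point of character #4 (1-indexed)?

Offset 0: leading byte 0xF0 = 11110000 → 4-byte char #1 = F0 99 8B 89.
Offset 4: leading byte 0xF0 = 11110000 → 4-byte char #2 = F0 B3 83 83.
Offset 8: leading byte 0xE1 = 11100001 → 3-byte char #3 = E1 9A B1.
Offset 11: leading byte 0xE3 = 11100011 → 3-byte char #4 = E3 B3 BB.
Leading byte 0xE3 = 11100011 matches 1110xxxx → 3-byte sequence.
Byte 1: 0xE3 = 11100011, payload 0011 (4 bits).
Byte 2: 0xB3 = 10110011 (10xxxxxx ✓), payload 110011.
Byte 3: 0xBB = 10111011 (10xxxxxx ✓), payload 111011.
Concatenate: 0011110011111011 = 0x3CFB (16 bits → U+3CFB).

U+3CFB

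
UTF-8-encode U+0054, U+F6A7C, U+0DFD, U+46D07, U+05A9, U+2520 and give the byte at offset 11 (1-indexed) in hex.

0xB4

1-indexed offset 11 is 0-indexed offset 10.
U+0054 → 1-byte form 54 at offsets 0–0.
U+F6A7C → 4-byte form F3 B6 A9 BC at offsets 1–4.
U+0DFD → 3-byte form E0 B7 BD at offsets 5–7.
U+46D07 → 4-byte form F1 86 B4 87 at offsets 8–11.
Offset 10 falls in char 4's range; it's byte 3 of F1 86 B4 87 = 0xB4.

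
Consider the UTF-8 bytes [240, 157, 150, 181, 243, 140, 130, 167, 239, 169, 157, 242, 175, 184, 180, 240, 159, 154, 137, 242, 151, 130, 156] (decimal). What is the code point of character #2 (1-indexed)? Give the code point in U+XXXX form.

Offset 0: leading byte 0xF0 = 11110000 → 4-byte char #1 = F0 9D 96 B5.
Offset 4: leading byte 0xF3 = 11110011 → 4-byte char #2 = F3 8C 82 A7.
Leading byte 0xF3 = 11110011 matches 11110xxx → 4-byte sequence.
Byte 1: 0xF3 = 11110011, payload 011 (3 bits).
Byte 2: 0x8C = 10001100 (10xxxxxx ✓), payload 001100.
Byte 3: 0x82 = 10000010 (10xxxxxx ✓), payload 000010.
Byte 4: 0xA7 = 10100111 (10xxxxxx ✓), payload 100111.
Concatenate: 011001100000010100111 = 0xCC0A7 (21 bits → U+CC0A7).

U+CC0A7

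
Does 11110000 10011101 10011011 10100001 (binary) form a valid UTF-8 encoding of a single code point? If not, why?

Leading byte 0xF0 = 11110000 → 4-byte form.
Continuation bytes 0x9D=10011101, 0x9B=10011011, 0xA1=10100001 all match 10xxxxxx.
Decoded value 0x1D6E1 is ≥ 0x10000 (shortest form) and not a surrogate.

valid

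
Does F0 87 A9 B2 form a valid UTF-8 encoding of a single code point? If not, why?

Leading byte 0xF0 = 11110000 → 4-byte form.
Continuation bytes all match 10xxxxxx. Payload decodes to 0x7A72.
But 0x7A72 < 0x10000, the minimum for a 4-byte sequence — this is an overlong encoding.

invalid (overlong encoding)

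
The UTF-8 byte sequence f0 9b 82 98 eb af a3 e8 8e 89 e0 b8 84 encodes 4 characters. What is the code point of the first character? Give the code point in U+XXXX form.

Offset 0: leading byte 0xF0 = 11110000 → 4-byte char #1 = F0 9B 82 98.
Leading byte 0xF0 = 11110000 matches 11110xxx → 4-byte sequence.
Byte 1: 0xF0 = 11110000, payload 000 (3 bits).
Byte 2: 0x9B = 10011011 (10xxxxxx ✓), payload 011011.
Byte 3: 0x82 = 10000010 (10xxxxxx ✓), payload 000010.
Byte 4: 0x98 = 10011000 (10xxxxxx ✓), payload 011000.
Concatenate: 000011011000010011000 = 0x1B098 (21 bits → U+1B098).

U+1B098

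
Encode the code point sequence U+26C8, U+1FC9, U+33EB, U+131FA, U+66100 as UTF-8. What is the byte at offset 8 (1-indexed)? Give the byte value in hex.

0x8F

1-indexed offset 8 is 0-indexed offset 7.
U+26C8 → 3-byte form E2 9B 88 at offsets 0–2.
U+1FC9 → 3-byte form E1 BF 89 at offsets 3–5.
U+33EB → 3-byte form E3 8F AB at offsets 6–8.
Offset 7 falls in char 3's range; it's byte 2 of E3 8F AB = 0x8F.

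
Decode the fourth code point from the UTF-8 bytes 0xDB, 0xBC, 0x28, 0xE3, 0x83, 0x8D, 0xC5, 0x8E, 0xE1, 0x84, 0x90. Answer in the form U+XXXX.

U+014E

Offset 0: leading byte 0xDB = 11011011 → 2-byte char #1 = DB BC.
Offset 2: leading byte 0x28 = 00101000 → 1-byte char #2 = 28.
Offset 3: leading byte 0xE3 = 11100011 → 3-byte char #3 = E3 83 8D.
Offset 6: leading byte 0xC5 = 11000101 → 2-byte char #4 = C5 8E.
Leading byte 0xC5 = 11000101 matches 110xxxxx → 2-byte sequence.
Byte 1: 0xC5 = 11000101, payload 00101 (5 bits).
Byte 2: 0x8E = 10001110 (10xxxxxx ✓), payload 001110.
Concatenate: 00101001110 = 0x14E (11 bits → U+014E).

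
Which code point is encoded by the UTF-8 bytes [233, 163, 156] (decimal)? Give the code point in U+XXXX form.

Leading byte 0xE9 = 11101001 matches 1110xxxx → 3-byte sequence.
Byte 1: 0xE9 = 11101001, payload 1001 (4 bits).
Byte 2: 0xA3 = 10100011 (10xxxxxx ✓), payload 100011.
Byte 3: 0x9C = 10011100 (10xxxxxx ✓), payload 011100.
Concatenate: 1001100011011100 = 0x98DC (16 bits → U+98DC).

U+98DC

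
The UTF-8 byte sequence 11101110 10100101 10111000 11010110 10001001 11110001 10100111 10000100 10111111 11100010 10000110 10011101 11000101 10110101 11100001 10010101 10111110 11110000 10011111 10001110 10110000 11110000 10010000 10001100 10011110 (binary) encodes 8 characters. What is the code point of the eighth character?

Offset 0: leading byte 0xEE = 11101110 → 3-byte char #1 = EE A5 B8.
Offset 3: leading byte 0xD6 = 11010110 → 2-byte char #2 = D6 89.
Offset 5: leading byte 0xF1 = 11110001 → 4-byte char #3 = F1 A7 84 BF.
Offset 9: leading byte 0xE2 = 11100010 → 3-byte char #4 = E2 86 9D.
Offset 12: leading byte 0xC5 = 11000101 → 2-byte char #5 = C5 B5.
Offset 14: leading byte 0xE1 = 11100001 → 3-byte char #6 = E1 95 BE.
Offset 17: leading byte 0xF0 = 11110000 → 4-byte char #7 = F0 9F 8E B0.
Offset 21: leading byte 0xF0 = 11110000 → 4-byte char #8 = F0 90 8C 9E.
Leading byte 0xF0 = 11110000 matches 11110xxx → 4-byte sequence.
Byte 1: 0xF0 = 11110000, payload 000 (3 bits).
Byte 2: 0x90 = 10010000 (10xxxxxx ✓), payload 010000.
Byte 3: 0x8C = 10001100 (10xxxxxx ✓), payload 001100.
Byte 4: 0x9E = 10011110 (10xxxxxx ✓), payload 011110.
Concatenate: 000010000001100011110 = 0x1031E (21 bits → U+1031E).

U+1031E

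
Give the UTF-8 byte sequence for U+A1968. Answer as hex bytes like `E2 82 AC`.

U+A1968 = 0xA1968 = 661864 decimal. In range U+10000–U+10FFFF → 4-byte form: 11110xxx 10xxxxxx 10xxxxxx 10xxxxxx.
Binary (21 bits): 010100001100101101000.
Split 3+6+6+6: 010 | 100001 | 100101 | 101000.
Byte 1: 11110010 = 0xF2.
Byte 2: 10100001 = 0xA1.
Byte 3: 10100101 = 0xA5.
Byte 4: 10101000 = 0xA8.

F2 A1 A5 A8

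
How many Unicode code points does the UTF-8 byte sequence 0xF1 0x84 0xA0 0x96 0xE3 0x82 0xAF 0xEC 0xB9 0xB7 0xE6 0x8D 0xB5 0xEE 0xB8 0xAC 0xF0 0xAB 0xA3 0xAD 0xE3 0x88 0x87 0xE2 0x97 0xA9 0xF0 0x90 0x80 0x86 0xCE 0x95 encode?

Byte at offset 0: 0xF1 = 11110001 → 4-byte char (#1). Advance 4.
Byte at offset 4: 0xE3 = 11100011 → 3-byte char (#2). Advance 3.
Byte at offset 7: 0xEC = 11101100 → 3-byte char (#3). Advance 3.
Byte at offset 10: 0xE6 = 11100110 → 3-byte char (#4). Advance 3.
Byte at offset 13: 0xEE = 11101110 → 3-byte char (#5). Advance 3.
Byte at offset 16: 0xF0 = 11110000 → 4-byte char (#6). Advance 4.
Byte at offset 20: 0xE3 = 11100011 → 3-byte char (#7). Advance 3.
Byte at offset 23: 0xE2 = 11100010 → 3-byte char (#8). Advance 3.
Byte at offset 26: 0xF0 = 11110000 → 4-byte char (#9). Advance 4.
Byte at offset 30: 0xCE = 11001110 → 2-byte char (#10). Advance 2.
Reached end at offset 32 after 10 code points.

10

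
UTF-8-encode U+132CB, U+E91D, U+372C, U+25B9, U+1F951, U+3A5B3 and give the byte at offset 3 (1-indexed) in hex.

0x8B

1-indexed offset 3 is 0-indexed offset 2.
U+132CB → 4-byte form F0 93 8B 8B at offsets 0–3.
Offset 2 falls in char 1's range; it's byte 3 of F0 93 8B 8B = 0x8B.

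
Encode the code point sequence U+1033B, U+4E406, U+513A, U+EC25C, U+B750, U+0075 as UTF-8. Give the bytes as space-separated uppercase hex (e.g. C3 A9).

U+1033B: 4-byte form → F0 90 8C BB.
U+4E406: 4-byte form → F1 8E 90 86.
U+513A: 3-byte form → E5 84 BA.
U+EC25C: 4-byte form → F3 AC 89 9C.
U+B750: 3-byte form → EB 9D 90.
U+0075: 1-byte form → 75.
Concatenated (19 bytes): F0 90 8C BB F1 8E 90 86 E5 84 BA F3 AC 89 9C EB 9D 90 75.

F0 90 8C BB F1 8E 90 86 E5 84 BA F3 AC 89 9C EB 9D 90 75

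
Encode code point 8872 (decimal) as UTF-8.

E2 8A A8

U+22A8 = 0x22A8 = 8872 decimal. In range U+0800–U+FFFF → 3-byte form: 1110xxxx 10xxxxxx 10xxxxxx.
Binary (16 bits): 0010001010101000.
Split 4+6+6: 0010 | 001010 | 101000.
Byte 1: 11100010 = 0xE2.
Byte 2: 10001010 = 0x8A.
Byte 3: 10101000 = 0xA8.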